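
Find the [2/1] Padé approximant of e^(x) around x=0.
(x**2/6 + 2*x/3 + 1)/(1 - x/3)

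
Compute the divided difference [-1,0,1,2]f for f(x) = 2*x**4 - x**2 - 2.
4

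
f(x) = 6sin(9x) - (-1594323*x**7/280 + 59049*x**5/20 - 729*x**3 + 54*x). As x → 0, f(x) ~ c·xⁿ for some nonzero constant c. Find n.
9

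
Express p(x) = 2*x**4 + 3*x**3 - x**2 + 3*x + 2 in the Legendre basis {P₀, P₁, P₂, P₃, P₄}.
(31/15)P₀ + (24/5)P₁ + (10/21)P₂ + (6/5)P₃ + (16/35)P₄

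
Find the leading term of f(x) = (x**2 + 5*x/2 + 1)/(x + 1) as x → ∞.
x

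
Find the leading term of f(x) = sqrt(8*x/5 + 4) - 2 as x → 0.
2*x/5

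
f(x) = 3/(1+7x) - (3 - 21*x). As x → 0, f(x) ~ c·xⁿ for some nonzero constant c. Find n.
2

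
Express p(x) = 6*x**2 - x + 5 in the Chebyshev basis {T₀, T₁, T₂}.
(8)T₀ - T₁ + (3)T₂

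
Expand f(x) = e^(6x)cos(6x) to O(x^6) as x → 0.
1 + 6*x - 72*x**3 - 216*x**4 - 1296*x**5/5 + O(x**6)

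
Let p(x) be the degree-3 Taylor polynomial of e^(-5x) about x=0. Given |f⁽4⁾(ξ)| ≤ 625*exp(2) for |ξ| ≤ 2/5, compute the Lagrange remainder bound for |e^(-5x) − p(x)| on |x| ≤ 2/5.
2*exp(2)/3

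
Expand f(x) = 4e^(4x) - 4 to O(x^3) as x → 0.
16*x + 32*x**2 + O(x**3)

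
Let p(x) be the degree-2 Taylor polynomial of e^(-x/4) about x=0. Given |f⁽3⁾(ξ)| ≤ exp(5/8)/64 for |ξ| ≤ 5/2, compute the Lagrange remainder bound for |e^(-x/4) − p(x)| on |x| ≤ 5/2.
125*exp(5/8)/3072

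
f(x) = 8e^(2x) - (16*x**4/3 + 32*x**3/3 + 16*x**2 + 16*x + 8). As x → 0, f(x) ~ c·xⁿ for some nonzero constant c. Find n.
5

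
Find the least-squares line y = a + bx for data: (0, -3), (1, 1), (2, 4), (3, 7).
a = -27/10, b = 33/10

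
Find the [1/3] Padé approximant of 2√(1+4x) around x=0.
(7*x + 2)/(x**3 - x**2 + 3*x/2 + 1)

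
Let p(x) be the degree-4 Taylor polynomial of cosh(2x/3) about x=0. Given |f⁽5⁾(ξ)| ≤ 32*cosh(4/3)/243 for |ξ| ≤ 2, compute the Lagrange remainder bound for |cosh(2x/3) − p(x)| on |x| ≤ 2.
128*cosh(4/3)/3645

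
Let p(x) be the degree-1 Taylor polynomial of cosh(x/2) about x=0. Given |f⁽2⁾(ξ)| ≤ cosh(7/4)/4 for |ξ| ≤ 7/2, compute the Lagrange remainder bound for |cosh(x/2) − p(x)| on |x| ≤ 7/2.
49*cosh(7/4)/32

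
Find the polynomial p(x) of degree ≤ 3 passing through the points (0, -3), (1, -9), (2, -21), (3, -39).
-3*x**2 - 3*x - 3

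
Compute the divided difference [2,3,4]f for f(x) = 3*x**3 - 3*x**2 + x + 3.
24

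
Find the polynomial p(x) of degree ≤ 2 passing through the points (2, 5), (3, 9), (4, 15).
x**2 - x + 3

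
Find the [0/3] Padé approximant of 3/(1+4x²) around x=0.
3/(4*x**2 + 1)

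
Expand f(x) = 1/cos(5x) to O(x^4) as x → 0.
1 + 25*x**2/2 + O(x**4)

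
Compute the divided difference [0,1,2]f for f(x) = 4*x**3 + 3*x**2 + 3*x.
15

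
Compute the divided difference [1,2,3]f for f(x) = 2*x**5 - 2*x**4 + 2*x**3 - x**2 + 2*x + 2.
141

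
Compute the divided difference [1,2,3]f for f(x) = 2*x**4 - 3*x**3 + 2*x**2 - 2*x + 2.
34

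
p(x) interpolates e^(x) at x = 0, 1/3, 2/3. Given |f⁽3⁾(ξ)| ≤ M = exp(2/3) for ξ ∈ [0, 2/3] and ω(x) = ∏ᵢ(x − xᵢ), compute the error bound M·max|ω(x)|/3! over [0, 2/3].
sqrt(3)*exp(2/3)/729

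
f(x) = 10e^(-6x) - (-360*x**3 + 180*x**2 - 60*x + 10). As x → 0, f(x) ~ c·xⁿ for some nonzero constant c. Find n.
4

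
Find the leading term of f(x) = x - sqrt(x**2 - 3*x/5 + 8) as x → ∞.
3/10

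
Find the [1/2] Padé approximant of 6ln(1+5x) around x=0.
30*x/(-25*x**2/12 + 5*x/2 + 1)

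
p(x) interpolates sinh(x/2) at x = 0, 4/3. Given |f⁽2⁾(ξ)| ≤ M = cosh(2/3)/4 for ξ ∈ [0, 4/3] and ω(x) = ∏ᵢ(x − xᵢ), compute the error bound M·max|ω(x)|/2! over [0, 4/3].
cosh(2/3)/18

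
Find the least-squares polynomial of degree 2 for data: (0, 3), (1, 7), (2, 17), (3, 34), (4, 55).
20/7 + (97/70)x + (41/14)x²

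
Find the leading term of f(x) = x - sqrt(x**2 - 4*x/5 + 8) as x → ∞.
2/5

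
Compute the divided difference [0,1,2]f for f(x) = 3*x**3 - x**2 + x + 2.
8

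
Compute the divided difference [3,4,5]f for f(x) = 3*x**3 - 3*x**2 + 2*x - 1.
33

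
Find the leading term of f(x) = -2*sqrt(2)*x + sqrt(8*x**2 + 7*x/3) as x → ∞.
7*sqrt(2)/24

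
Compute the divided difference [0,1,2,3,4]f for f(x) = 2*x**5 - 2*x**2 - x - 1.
20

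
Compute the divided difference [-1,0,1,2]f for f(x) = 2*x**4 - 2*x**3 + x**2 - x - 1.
2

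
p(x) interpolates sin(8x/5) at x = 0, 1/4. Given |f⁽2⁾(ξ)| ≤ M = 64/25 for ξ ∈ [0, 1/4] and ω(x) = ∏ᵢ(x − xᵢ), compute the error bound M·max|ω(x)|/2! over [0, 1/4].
1/50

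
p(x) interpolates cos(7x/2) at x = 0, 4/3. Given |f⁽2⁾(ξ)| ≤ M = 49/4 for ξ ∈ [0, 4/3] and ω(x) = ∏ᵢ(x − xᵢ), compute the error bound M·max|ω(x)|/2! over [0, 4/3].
49/18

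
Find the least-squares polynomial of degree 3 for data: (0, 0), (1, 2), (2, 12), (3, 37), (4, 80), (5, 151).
-4/63 + (79/378)x + (239/252)x² + (109/108)x³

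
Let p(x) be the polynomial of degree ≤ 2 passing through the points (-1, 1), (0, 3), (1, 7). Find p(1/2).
19/4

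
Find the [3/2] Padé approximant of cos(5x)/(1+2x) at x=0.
(1925*x**3/102 - 1925*x**2/204 - 2*x + 1)/(1 - 191*x**2/204)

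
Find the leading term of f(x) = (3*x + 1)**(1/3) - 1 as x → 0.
x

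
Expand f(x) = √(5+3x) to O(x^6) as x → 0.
sqrt(5) + 3*sqrt(5)*x/10 - 9*sqrt(5)*x**2/200 + 27*sqrt(5)*x**3/2000 - 81*sqrt(5)*x**4/16000 + 1701*sqrt(5)*x**5/800000 + O(x**6)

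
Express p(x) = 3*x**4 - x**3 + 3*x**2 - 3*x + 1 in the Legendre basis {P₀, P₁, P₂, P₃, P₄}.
(13/5)P₀ + (-18/5)P₁ + (26/7)P₂ + (-2/5)P₃ + (24/35)P₄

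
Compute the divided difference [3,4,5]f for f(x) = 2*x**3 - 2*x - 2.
24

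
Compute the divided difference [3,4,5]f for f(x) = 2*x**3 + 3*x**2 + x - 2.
27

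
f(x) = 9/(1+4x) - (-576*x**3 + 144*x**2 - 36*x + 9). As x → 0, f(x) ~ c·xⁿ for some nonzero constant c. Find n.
4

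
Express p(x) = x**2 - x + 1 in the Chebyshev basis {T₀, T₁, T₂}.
(3/2)T₀ - T₁ + (1/2)T₂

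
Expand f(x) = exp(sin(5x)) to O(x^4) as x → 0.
1 + 5*x + 25*x**2/2 + O(x**4)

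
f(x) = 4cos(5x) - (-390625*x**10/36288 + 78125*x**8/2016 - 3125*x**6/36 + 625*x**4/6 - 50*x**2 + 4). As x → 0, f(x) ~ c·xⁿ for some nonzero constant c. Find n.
12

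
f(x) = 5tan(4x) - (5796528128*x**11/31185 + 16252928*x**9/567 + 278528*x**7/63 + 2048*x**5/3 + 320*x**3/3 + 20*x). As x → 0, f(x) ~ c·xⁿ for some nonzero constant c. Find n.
13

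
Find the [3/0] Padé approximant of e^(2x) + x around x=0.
4*x**3/3 + 2*x**2 + 3*x + 1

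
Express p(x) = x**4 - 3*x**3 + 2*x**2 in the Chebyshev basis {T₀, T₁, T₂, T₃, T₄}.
(11/8)T₀ + (-9/4)T₁ + (3/2)T₂ + (-3/4)T₃ + (1/8)T₄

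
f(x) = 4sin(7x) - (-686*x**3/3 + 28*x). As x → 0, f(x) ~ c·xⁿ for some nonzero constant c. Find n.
5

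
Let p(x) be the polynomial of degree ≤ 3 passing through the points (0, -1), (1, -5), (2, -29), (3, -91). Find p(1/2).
-13/8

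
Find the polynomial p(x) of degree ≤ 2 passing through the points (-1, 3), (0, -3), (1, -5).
2*x**2 - 4*x - 3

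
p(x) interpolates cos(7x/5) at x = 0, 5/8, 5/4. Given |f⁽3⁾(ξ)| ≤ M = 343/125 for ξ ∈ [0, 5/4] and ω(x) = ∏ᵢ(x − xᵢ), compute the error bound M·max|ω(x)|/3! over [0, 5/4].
343*sqrt(3)/13824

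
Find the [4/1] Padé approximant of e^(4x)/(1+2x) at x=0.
(32*x**4/5 + 64*x**3/15 + 24*x**2/5 + 12*x/5 + 1)/(2*x/5 + 1)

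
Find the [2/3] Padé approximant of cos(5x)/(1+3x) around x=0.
(1 - 125*x**2/12)/(25*x**3/4 + 25*x**2/12 + 3*x + 1)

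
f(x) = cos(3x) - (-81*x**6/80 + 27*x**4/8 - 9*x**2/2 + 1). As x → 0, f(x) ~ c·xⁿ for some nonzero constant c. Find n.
8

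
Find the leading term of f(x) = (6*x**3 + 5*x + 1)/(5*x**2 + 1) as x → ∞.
6*x/5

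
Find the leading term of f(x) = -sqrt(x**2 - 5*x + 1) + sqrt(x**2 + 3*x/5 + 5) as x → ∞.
14/5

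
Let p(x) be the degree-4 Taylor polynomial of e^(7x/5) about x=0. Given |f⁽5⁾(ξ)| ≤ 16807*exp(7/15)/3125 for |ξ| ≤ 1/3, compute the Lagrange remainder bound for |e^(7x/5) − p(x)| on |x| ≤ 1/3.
16807*exp(7/15)/91125000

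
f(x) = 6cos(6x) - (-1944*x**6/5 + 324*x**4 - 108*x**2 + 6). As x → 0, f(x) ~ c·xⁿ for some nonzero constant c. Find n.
8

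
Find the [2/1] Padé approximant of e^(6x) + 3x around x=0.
(7*x + 1)/(1 - 2*x)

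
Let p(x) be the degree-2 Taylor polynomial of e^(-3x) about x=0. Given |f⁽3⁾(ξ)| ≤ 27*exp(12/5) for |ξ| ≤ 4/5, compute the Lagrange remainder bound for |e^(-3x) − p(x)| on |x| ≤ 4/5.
288*exp(12/5)/125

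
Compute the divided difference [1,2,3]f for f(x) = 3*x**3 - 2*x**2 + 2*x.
16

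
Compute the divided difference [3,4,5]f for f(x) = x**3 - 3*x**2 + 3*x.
9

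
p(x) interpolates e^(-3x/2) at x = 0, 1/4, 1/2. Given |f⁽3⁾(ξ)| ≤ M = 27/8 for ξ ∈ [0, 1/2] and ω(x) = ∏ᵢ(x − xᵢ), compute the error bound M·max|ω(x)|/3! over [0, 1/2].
sqrt(3)/512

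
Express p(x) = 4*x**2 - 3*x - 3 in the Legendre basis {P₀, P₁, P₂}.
(-5/3)P₀ + (-3)P₁ + (8/3)P₂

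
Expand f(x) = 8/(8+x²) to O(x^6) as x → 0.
1 - x**2/8 + x**4/64 + O(x**6)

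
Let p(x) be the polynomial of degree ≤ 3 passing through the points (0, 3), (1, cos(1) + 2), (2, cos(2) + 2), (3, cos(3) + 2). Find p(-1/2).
-35*cos(1)/16 + 21*cos(2)/16 - 5*cos(3)/16 + 67/16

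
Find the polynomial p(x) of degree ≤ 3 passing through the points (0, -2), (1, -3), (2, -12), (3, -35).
-x**3 - x**2 + x - 2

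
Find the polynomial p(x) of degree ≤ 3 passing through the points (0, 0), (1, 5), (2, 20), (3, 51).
x**3 + 2*x**2 + 2*x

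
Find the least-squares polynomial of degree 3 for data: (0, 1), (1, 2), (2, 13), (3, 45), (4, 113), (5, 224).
23/21 + (-34/63)x + (-29/42)x² + (35/18)x³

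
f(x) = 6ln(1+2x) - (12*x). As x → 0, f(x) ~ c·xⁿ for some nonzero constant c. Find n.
2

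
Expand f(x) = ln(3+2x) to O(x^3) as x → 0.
log(3) + 2*x/3 - 2*x**2/9 + O(x**3)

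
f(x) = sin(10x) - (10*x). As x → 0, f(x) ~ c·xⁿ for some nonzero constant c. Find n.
3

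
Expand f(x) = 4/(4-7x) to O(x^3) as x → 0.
1 + 7*x/4 + 49*x**2/16 + O(x**3)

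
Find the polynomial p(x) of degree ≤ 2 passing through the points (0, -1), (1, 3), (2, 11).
2*x**2 + 2*x - 1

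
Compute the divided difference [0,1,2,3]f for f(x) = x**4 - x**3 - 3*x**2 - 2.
5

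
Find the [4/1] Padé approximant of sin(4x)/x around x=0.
128*x**4/15 - 32*x**2/3 + 4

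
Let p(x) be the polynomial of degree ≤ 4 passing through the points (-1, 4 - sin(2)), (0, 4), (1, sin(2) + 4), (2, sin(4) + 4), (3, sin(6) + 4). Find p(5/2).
35*sin(4)/32 - 65*sin(2)/128 + 35*sin(6)/128 + 4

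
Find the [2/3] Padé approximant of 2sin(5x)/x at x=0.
(10 - 175*x**2/6)/(5*x**2/4 + 1)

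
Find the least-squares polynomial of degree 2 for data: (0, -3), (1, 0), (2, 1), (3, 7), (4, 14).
-89/35 + (27/70)x + (13/14)x²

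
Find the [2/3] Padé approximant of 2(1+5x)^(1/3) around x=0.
(175*x**2/9 + 40*x/3 + 2)/(-125*x**3/162 + 25*x**2/6 + 5*x + 1)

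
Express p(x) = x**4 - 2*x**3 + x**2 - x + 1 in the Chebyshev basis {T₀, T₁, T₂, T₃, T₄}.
(15/8)T₀ + (-5/2)T₁ + T₂ + (-1/2)T₃ + (1/8)T₄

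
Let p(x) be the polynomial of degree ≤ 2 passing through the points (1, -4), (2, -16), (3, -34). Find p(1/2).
-1/4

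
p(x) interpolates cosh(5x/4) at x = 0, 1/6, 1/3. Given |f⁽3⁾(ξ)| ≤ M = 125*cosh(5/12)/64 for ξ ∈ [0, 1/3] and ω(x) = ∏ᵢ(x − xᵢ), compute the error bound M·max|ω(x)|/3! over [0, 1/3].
125*sqrt(3)*cosh(5/12)/373248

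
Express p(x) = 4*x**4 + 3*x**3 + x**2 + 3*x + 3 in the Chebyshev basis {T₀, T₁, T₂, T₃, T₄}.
(5)T₀ + (21/4)T₁ + (5/2)T₂ + (3/4)T₃ + (1/2)T₄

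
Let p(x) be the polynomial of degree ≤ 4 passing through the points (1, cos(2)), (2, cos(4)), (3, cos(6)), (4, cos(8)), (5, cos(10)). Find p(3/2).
35*cos(4)/32 - 35*cos(6)/64 + 35*cos(2)/128 + 7*cos(8)/32 - 5*cos(10)/128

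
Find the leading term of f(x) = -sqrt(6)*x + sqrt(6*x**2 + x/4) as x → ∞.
sqrt(6)/48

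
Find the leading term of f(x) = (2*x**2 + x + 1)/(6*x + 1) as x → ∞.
x/3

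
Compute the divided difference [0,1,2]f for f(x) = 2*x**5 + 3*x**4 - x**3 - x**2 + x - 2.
47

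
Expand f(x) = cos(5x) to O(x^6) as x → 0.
1 - 25*x**2/2 + 625*x**4/24 + O(x**6)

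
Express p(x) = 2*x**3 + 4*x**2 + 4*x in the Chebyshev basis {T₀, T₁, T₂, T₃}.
(2)T₀ + (11/2)T₁ + (2)T₂ + (1/2)T₃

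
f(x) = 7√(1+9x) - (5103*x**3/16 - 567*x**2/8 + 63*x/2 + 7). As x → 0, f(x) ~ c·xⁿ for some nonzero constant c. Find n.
4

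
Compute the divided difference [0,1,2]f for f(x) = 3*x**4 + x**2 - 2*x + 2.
22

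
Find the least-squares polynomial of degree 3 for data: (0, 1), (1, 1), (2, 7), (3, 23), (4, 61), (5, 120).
23/21 + (-137/126)x + (-13/84)x² + (37/36)x³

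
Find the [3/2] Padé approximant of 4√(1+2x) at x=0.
(x**3 + 9*x**2 + 12*x + 4)/(3*x**2/4 + 2*x + 1)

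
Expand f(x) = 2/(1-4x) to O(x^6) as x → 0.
2 + 8*x + 32*x**2 + 128*x**3 + 512*x**4 + 2048*x**5 + O(x**6)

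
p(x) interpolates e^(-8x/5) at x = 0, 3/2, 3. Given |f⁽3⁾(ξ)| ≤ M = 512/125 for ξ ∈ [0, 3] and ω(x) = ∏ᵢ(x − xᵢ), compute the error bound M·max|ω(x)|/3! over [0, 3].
64*sqrt(3)/125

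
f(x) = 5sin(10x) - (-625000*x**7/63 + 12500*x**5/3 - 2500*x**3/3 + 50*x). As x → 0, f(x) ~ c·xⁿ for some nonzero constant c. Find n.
9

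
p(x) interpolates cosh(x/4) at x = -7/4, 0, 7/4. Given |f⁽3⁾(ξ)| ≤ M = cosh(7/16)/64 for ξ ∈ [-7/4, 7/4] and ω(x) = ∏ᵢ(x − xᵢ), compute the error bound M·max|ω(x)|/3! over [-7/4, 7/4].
343*sqrt(3)*cosh(7/16)/110592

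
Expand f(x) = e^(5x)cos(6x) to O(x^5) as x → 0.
1 + 5*x - 11*x**2/2 - 415*x**3/6 - 3479*x**4/24 + O(x**5)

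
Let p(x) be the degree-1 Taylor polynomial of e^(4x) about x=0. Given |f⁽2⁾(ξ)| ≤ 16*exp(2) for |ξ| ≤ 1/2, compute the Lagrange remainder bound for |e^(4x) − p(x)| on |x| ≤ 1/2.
2*exp(2)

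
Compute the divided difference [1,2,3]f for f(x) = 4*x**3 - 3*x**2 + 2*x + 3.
21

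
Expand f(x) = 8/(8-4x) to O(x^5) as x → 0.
1 + x/2 + x**2/4 + x**3/8 + x**4/16 + O(x**5)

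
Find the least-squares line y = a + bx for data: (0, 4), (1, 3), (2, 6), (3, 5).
a = 18/5, b = 3/5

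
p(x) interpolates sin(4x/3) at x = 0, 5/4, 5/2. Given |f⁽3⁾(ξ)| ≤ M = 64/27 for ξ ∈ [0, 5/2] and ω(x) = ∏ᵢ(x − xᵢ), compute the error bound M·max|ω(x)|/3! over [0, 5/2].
125*sqrt(3)/729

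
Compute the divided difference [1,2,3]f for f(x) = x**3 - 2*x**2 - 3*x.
4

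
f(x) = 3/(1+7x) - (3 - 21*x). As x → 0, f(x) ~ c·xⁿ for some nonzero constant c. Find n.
2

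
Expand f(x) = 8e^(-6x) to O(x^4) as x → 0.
8 - 48*x + 144*x**2 - 288*x**3 + O(x**4)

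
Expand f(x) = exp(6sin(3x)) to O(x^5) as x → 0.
1 + 18*x + 162*x**2 + 945*x**3 + 3888*x**4 + O(x**5)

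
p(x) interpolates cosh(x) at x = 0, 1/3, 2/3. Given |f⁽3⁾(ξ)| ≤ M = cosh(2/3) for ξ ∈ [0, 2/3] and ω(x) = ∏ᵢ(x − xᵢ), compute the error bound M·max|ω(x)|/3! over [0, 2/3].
sqrt(3)*cosh(2/3)/729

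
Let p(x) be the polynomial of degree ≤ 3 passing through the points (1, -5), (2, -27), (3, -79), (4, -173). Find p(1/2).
-3/2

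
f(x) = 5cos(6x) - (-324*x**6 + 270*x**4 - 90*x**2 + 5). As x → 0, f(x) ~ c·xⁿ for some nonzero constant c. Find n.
8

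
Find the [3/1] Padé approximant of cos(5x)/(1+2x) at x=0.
(625*x**3/48 - 1925*x**2/204 - 625*x/408 + 1)/(191*x/408 + 1)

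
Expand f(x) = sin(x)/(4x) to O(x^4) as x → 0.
1/4 - x**2/24 + O(x**4)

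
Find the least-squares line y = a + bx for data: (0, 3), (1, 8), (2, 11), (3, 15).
a = 17/5, b = 39/10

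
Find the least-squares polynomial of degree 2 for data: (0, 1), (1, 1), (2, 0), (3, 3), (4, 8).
7/5 + (-12/5)x + x²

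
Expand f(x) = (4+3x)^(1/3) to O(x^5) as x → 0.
2**(2/3) + 2**(2/3)*x/4 - 2**(2/3)*x**2/16 + 5*2**(2/3)*x**3/192 - 5*2**(2/3)*x**4/384 + O(x**5)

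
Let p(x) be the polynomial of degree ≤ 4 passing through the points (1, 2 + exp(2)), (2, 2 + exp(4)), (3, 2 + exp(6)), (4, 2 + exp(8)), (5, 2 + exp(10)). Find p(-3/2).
-1365*exp(8)/32 - 2145*exp(4)/32 + 2 + 3003*exp(2)/128 + 5005*exp(6)/64 + 1155*exp(10)/128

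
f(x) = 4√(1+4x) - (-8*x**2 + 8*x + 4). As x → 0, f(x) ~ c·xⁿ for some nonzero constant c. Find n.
3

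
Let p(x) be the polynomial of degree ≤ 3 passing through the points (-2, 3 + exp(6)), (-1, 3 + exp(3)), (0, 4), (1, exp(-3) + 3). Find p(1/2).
(5 + (-5*exp(3) + 63 + exp(6))*exp(3))*exp(-3)/16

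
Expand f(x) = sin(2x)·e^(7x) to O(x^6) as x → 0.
2*x + 14*x**2 + 143*x**3/3 + 105*x**4 + 10061*x**5/60 + O(x**6)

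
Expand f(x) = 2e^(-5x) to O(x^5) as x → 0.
2 - 10*x + 25*x**2 - 125*x**3/3 + 625*x**4/12 + O(x**5)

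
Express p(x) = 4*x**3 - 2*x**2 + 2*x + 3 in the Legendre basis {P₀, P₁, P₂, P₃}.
(7/3)P₀ + (22/5)P₁ + (-4/3)P₂ + (8/5)P₃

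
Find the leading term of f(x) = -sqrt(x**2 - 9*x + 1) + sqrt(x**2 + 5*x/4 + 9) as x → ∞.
41/8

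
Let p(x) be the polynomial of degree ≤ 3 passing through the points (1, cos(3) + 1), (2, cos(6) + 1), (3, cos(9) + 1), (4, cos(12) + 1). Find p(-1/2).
-189*cos(6)/16 + 135*cos(9)/16 + 105*cos(3)/16 - 35*cos(12)/16 + 1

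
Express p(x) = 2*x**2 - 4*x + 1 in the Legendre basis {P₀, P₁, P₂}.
(5/3)P₀ + (-4)P₁ + (4/3)P₂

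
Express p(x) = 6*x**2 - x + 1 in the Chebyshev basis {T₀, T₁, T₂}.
(4)T₀ - T₁ + (3)T₂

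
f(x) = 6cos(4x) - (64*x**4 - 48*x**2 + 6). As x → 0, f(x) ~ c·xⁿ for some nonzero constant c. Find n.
6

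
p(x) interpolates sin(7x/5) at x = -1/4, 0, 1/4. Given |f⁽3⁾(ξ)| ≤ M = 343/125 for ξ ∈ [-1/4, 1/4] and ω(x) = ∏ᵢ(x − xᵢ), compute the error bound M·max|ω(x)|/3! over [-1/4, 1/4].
343*sqrt(3)/216000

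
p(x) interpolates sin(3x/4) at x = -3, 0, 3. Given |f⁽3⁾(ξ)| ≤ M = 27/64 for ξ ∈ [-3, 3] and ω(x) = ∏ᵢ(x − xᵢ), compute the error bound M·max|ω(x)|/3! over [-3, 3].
27*sqrt(3)/64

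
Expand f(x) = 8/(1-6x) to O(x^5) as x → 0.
8 + 48*x + 288*x**2 + 1728*x**3 + 10368*x**4 + O(x**5)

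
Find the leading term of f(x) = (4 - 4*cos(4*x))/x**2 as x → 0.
32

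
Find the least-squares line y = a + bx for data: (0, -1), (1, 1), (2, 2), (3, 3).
a = -7/10, b = 13/10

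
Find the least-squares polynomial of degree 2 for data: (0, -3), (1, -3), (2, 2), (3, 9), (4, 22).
-3 + (-9/5)x + (2)x²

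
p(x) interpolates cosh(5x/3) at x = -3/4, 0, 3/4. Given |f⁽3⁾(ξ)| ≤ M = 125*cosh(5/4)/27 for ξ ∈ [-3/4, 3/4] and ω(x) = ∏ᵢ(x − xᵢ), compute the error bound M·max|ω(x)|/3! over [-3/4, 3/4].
125*sqrt(3)*cosh(5/4)/1728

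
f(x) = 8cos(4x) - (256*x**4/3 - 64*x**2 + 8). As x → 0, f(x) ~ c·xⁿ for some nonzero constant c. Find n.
6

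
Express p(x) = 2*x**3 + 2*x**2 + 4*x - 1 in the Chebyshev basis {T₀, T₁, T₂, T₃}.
(11/2)T₁ + T₂ + (1/2)T₃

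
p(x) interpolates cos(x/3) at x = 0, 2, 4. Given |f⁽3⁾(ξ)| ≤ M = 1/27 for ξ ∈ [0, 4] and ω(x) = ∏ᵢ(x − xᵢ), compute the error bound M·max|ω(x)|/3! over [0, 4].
8*sqrt(3)/729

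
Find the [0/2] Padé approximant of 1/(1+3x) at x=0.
1/(3*x + 1)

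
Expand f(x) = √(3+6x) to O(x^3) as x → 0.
sqrt(3) + sqrt(3)*x - sqrt(3)*x**2/2 + O(x**3)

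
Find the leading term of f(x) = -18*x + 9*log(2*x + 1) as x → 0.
-18*x**2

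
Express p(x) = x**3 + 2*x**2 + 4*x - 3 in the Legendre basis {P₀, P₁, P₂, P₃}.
(-7/3)P₀ + (23/5)P₁ + (4/3)P₂ + (2/5)P₃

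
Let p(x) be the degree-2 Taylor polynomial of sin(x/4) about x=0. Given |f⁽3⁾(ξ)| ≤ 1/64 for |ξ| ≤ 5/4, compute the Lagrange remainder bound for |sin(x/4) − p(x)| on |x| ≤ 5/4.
125/24576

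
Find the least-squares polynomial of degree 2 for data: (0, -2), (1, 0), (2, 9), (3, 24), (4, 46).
-71/35 + (-8/7)x + (23/7)x²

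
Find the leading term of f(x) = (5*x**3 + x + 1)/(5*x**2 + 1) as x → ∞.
x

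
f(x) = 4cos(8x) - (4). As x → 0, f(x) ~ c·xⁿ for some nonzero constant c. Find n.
2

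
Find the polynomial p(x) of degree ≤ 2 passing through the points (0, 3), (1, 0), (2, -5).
-x**2 - 2*x + 3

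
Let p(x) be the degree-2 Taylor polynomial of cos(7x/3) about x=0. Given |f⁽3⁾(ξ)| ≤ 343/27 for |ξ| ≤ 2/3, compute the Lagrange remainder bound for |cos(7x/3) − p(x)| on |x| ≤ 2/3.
1372/2187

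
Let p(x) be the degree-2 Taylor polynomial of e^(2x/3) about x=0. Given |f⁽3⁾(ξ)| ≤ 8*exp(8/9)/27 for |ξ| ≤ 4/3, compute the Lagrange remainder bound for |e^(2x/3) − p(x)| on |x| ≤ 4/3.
256*exp(8/9)/2187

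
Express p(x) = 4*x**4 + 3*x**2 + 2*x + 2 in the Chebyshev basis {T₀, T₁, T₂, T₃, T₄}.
(5)T₀ + (2)T₁ + (7/2)T₂ + (1/2)T₄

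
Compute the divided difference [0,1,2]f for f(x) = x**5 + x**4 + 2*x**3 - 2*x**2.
26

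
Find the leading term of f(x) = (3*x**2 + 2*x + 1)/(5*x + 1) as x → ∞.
3*x/5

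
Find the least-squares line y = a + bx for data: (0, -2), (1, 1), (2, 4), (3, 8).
a = -11/5, b = 33/10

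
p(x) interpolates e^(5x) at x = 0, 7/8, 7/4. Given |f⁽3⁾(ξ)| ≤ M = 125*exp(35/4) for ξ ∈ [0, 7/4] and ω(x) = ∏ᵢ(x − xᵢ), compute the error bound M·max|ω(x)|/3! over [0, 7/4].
42875*sqrt(3)*exp(35/4)/13824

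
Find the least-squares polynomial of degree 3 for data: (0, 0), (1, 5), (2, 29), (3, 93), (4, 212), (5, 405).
1/9 + (31/189)x + (85/63)x² + (80/27)x³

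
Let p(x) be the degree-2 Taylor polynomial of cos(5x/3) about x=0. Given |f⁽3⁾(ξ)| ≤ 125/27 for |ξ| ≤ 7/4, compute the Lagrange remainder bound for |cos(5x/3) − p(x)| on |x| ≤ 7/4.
42875/10368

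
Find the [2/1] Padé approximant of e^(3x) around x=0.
(3*x**2/2 + 2*x + 1)/(1 - x)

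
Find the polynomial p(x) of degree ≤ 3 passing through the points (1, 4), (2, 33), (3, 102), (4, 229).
3*x**3 + 2*x**2 + 2*x - 3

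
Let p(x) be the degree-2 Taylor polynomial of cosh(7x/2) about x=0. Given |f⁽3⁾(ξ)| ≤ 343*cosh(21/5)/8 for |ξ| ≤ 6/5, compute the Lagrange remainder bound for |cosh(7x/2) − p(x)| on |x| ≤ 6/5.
3087*cosh(21/5)/250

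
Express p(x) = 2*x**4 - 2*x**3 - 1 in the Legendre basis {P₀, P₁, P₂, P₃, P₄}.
(-3/5)P₀ + (-6/5)P₁ + (8/7)P₂ + (-4/5)P₃ + (16/35)P₄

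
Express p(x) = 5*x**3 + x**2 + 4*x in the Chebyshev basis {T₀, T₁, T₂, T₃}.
(1/2)T₀ + (31/4)T₁ + (1/2)T₂ + (5/4)T₃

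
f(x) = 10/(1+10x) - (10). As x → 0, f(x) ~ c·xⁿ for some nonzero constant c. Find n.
1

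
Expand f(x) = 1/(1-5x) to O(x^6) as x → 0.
1 + 5*x + 25*x**2 + 125*x**3 + 625*x**4 + 3125*x**5 + O(x**6)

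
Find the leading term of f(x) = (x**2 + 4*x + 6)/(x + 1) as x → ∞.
x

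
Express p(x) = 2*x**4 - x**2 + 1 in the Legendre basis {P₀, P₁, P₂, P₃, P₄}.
(16/15)P₀ + (10/21)P₂ + (16/35)P₄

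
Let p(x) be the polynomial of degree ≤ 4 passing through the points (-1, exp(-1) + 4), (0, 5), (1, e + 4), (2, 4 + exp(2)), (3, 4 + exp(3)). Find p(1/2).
(-5 + e*(-20*exp(2) + 3*exp(3) + 90*e + 572))*exp(-1)/128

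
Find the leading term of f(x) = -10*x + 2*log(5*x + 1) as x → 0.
-25*x**2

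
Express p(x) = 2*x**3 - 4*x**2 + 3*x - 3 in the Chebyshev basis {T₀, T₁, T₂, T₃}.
(-5)T₀ + (9/2)T₁ + (-2)T₂ + (1/2)T₃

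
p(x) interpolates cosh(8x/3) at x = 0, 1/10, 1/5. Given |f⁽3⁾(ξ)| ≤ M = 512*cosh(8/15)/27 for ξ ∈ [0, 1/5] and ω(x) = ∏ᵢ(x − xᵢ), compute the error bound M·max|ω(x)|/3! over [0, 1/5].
64*sqrt(3)*cosh(8/15)/91125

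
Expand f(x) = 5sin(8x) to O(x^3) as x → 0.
40*x + O(x**3)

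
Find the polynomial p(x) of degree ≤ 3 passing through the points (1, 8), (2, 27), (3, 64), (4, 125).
x**3 + 3*x**2 + 3*x + 1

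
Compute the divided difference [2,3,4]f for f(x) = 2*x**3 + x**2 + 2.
19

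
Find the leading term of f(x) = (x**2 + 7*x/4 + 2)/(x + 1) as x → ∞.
x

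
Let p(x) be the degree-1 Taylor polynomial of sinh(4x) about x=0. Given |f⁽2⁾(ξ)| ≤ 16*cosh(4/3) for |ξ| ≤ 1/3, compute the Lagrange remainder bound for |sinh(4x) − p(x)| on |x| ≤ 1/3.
8*cosh(4/3)/9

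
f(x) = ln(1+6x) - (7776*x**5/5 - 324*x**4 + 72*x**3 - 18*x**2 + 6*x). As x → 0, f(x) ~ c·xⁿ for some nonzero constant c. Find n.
6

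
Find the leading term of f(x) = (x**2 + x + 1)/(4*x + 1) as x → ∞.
x/4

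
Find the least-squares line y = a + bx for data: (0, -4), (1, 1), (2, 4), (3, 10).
a = -4, b = 9/2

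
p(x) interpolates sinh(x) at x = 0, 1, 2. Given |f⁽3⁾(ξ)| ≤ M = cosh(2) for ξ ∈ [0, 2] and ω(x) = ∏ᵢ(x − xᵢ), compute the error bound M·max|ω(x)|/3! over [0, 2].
sqrt(3)*cosh(2)/27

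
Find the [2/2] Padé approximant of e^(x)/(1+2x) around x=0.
(37*x**2/204 + 23*x/34 + 1)/(-131*x**2/204 + 57*x/34 + 1)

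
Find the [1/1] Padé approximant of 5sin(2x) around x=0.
10*x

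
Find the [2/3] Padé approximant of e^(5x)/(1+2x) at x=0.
(125*x**2/52 + 30*x/13 + 1)/(425*x**3/156 - 105*x**2/52 - 9*x/13 + 1)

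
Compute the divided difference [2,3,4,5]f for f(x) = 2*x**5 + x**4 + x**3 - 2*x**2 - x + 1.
265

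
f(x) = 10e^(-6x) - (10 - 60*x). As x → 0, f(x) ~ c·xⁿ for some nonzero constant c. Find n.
2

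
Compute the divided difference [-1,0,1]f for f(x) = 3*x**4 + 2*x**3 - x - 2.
3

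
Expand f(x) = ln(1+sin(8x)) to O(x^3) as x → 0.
8*x - 32*x**2 + O(x**3)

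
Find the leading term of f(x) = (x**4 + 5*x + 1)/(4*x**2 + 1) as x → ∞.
x**2/4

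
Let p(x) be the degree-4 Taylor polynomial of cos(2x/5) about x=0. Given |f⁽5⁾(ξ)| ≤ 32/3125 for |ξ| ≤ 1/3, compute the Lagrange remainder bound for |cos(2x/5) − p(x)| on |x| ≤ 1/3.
4/11390625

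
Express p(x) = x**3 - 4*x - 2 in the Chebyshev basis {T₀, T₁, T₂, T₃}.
(-2)T₀ + (-13/4)T₁ + (1/4)T₃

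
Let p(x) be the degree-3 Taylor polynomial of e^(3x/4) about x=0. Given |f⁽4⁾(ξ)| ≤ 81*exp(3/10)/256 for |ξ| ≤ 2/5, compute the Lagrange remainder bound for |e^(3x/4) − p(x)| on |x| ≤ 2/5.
27*exp(3/10)/80000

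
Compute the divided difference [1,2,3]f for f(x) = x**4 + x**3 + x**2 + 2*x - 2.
32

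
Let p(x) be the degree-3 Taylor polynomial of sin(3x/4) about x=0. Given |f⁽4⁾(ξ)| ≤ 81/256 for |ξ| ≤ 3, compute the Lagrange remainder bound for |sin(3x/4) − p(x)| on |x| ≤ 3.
2187/2048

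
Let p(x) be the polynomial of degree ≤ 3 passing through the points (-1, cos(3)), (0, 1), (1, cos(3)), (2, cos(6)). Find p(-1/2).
cos(6)/16 + 15/16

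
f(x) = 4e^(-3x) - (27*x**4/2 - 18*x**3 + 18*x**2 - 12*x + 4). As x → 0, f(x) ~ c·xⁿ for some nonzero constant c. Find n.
5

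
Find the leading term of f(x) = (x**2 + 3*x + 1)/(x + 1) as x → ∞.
x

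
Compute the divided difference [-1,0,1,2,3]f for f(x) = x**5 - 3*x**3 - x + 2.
5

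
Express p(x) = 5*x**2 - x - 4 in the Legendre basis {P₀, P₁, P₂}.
(-7/3)P₀ - P₁ + (10/3)P₂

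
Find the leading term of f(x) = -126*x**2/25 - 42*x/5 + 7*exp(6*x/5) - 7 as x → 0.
252*x**3/125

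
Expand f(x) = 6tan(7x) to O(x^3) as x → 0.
42*x + O(x**3)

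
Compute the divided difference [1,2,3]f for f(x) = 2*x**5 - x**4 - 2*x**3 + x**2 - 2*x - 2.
144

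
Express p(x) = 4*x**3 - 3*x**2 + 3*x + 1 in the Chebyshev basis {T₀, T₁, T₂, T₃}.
(-1/2)T₀ + (6)T₁ + (-3/2)T₂ + T₃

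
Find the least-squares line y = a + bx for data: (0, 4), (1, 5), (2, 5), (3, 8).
a = 37/10, b = 6/5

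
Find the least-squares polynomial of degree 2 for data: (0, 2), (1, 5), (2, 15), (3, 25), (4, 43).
66/35 + (57/35)x + (15/7)x²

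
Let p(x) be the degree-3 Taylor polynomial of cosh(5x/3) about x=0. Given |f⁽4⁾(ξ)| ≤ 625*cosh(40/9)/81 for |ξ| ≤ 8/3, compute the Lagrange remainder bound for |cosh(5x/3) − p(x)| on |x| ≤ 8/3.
320000*cosh(40/9)/19683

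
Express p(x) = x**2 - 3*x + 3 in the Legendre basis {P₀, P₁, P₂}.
(10/3)P₀ + (-3)P₁ + (2/3)P₂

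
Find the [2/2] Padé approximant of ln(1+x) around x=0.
x*(x + 2)/(2*(x**2/6 + x + 1))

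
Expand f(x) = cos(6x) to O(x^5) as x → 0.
1 - 18*x**2 + 54*x**4 + O(x**5)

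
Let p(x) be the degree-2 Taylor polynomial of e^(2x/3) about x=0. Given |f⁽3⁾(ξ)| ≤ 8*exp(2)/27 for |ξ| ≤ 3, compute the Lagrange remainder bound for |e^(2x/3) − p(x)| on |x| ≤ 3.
4*exp(2)/3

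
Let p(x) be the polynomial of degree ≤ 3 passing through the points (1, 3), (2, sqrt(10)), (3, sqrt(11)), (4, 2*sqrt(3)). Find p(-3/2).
-495*sqrt(10)/16 - 105*sqrt(3)/8 + 693/16 + 385*sqrt(11)/16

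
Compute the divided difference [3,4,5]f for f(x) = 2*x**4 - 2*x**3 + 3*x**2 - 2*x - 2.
173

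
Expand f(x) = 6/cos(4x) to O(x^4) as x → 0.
6 + 48*x**2 + O(x**4)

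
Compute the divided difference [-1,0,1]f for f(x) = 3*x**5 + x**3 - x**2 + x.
-1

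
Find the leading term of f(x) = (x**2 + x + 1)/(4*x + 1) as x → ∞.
x/4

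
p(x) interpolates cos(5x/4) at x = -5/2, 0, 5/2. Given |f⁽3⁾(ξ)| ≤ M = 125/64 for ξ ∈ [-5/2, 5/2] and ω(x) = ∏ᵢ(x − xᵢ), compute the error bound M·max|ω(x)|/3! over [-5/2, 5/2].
15625*sqrt(3)/13824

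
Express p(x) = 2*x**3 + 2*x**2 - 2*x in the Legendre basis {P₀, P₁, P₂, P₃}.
(2/3)P₀ + (-4/5)P₁ + (4/3)P₂ + (4/5)P₃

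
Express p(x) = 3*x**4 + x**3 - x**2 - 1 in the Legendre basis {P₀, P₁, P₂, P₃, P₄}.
(-11/15)P₀ + (3/5)P₁ + (22/21)P₂ + (2/5)P₃ + (24/35)P₄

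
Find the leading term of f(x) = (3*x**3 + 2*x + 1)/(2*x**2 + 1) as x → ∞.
3*x/2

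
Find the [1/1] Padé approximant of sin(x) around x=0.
x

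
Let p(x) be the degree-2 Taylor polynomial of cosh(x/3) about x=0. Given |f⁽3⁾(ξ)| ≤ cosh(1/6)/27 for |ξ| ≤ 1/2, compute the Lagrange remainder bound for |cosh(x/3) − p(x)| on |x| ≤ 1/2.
cosh(1/6)/1296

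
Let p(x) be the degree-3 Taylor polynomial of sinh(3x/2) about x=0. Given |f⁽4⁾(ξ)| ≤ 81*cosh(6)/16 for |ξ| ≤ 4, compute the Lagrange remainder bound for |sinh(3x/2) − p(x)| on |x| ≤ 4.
54*cosh(6)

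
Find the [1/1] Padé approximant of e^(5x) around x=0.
(5*x/2 + 1)/(1 - 5*x/2)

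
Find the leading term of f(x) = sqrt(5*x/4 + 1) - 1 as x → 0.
5*x/8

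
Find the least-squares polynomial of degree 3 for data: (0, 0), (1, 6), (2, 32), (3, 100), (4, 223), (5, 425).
1/126 + (1121/756)x + (311/252)x² + (167/54)x³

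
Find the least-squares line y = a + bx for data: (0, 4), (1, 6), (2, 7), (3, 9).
a = 41/10, b = 8/5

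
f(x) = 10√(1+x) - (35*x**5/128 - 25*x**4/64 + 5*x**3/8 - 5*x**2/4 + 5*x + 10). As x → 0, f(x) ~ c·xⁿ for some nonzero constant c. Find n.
6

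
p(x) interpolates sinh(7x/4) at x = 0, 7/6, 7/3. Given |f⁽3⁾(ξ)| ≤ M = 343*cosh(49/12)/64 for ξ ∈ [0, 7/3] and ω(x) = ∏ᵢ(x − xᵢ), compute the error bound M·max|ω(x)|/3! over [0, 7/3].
117649*sqrt(3)*cosh(49/12)/373248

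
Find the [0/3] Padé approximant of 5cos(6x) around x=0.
5/(18*x**2 + 1)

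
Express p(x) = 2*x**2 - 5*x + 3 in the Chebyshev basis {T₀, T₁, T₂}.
(4)T₀ + (-5)T₁ + T₂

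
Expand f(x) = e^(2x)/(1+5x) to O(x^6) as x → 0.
1 - 3*x + 17*x**2 - 251*x**3/3 + 419*x**4 - 31421*x**5/15 + O(x**6)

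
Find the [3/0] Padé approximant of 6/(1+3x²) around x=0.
6 - 18*x**2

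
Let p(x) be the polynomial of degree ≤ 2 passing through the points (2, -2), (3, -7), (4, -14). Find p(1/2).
7/4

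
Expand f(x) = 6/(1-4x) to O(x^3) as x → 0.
6 + 24*x + 96*x**2 + O(x**3)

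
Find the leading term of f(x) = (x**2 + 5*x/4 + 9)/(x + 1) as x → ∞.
x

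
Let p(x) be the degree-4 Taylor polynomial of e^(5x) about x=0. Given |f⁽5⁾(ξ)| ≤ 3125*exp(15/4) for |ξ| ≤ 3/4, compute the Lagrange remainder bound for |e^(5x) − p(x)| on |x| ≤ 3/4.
50625*exp(15/4)/8192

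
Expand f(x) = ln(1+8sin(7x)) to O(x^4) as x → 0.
56*x - 1568*x**2 + 174244*x**3/3 + O(x**4)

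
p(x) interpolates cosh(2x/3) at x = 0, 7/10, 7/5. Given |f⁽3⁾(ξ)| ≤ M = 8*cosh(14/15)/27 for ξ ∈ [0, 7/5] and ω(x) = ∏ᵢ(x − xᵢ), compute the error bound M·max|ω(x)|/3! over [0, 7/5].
343*sqrt(3)*cosh(14/15)/91125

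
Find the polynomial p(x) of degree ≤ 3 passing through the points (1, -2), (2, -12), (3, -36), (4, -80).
-x**3 - x**2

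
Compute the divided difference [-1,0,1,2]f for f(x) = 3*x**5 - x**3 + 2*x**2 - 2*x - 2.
14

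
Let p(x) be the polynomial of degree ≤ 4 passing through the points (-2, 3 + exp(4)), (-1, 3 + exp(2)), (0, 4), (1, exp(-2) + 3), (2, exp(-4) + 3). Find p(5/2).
(-420*exp(2) + 315 + (-180*exp(2) + 762 + 35*exp(4))*exp(4))*exp(-4)/128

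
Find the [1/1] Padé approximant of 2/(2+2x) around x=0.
1/(x + 1)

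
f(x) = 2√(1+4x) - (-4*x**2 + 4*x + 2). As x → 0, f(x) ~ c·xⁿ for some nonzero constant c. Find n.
3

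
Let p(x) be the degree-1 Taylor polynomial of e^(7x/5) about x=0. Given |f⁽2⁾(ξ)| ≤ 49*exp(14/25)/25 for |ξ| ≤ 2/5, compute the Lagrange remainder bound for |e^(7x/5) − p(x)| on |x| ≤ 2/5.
98*exp(14/25)/625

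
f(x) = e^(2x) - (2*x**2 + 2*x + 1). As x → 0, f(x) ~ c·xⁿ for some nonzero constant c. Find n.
3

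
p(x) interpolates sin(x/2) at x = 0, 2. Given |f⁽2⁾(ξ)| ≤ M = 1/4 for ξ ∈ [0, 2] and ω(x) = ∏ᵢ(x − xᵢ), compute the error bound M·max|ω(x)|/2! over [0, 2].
1/8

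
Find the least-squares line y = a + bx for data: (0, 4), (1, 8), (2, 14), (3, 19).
a = 18/5, b = 51/10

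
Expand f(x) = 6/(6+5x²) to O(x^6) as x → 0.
1 - 5*x**2/6 + 25*x**4/36 + O(x**6)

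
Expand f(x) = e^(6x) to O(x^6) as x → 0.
1 + 6*x + 18*x**2 + 36*x**3 + 54*x**4 + 324*x**5/5 + O(x**6)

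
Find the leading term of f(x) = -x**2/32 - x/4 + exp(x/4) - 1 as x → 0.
x**3/384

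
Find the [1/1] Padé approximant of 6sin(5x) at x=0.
30*x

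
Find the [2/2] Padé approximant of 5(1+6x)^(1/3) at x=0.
(140*x**2/3 + 35*x + 5)/(10*x**2/3 + 5*x + 1)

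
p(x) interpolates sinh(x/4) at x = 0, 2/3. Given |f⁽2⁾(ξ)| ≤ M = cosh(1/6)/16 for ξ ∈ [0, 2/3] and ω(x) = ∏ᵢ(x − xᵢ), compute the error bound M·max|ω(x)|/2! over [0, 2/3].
cosh(1/6)/288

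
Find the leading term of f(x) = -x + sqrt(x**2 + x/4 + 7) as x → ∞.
1/8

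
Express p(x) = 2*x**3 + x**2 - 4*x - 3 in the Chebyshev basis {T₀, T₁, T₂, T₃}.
(-5/2)T₀ + (-5/2)T₁ + (1/2)T₂ + (1/2)T₃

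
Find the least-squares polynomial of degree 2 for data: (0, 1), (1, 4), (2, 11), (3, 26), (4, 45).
39/35 + (-3/7)x + (20/7)x²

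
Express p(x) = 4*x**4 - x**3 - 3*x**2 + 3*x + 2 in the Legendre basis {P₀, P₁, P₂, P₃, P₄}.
(9/5)P₀ + (12/5)P₁ + (2/7)P₂ + (-2/5)P₃ + (32/35)P₄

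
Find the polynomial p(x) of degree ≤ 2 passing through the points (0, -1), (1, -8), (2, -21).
-3*x**2 - 4*x - 1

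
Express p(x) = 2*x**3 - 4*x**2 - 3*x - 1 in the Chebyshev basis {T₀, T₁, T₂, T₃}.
(-3)T₀ + (-3/2)T₁ + (-2)T₂ + (1/2)T₃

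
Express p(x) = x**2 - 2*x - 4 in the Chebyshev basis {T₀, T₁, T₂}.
(-7/2)T₀ + (-2)T₁ + (1/2)T₂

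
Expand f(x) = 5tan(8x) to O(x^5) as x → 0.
40*x + 2560*x**3/3 + O(x**5)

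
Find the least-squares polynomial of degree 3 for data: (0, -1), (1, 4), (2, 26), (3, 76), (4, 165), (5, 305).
-65/63 + (94/189)x + (691/252)x² + (203/108)x³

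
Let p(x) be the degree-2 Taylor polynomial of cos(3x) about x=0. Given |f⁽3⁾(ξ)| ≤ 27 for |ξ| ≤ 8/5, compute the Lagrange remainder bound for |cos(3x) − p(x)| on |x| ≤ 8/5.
2304/125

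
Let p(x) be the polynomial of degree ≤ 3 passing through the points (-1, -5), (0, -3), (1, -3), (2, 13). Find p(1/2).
-31/8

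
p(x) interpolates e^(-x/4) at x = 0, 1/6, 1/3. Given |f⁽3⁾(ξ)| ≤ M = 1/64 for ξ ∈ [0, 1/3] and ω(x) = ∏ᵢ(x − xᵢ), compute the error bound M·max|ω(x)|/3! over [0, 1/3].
sqrt(3)/373248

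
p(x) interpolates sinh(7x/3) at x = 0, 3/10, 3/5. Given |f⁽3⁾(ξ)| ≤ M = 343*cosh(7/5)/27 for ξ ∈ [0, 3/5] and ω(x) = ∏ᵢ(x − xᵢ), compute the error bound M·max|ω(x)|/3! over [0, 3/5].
343*sqrt(3)*cosh(7/5)/27000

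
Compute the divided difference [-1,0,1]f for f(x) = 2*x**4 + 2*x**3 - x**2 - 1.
1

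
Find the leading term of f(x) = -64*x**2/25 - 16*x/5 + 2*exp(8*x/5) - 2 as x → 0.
512*x**3/375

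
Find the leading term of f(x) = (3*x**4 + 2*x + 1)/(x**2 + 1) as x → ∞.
3*x**2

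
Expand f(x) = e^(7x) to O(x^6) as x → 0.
1 + 7*x + 49*x**2/2 + 343*x**3/6 + 2401*x**4/24 + 16807*x**5/120 + O(x**6)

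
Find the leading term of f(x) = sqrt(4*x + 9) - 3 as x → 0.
2*x/3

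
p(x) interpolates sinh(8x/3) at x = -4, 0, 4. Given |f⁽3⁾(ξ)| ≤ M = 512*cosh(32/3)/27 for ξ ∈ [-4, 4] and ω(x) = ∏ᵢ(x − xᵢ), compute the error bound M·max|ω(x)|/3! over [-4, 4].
32768*sqrt(3)*cosh(32/3)/729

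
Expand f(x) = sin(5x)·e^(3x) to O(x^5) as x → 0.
5*x + 15*x**2 + 5*x**3/3 - 40*x**4 + O(x**5)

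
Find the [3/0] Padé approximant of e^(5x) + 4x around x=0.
125*x**3/6 + 25*x**2/2 + 9*x + 1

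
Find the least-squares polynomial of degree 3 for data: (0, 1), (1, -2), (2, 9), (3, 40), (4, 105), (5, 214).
17/21 + (-40/9)x + (11/21)x² + (16/9)x³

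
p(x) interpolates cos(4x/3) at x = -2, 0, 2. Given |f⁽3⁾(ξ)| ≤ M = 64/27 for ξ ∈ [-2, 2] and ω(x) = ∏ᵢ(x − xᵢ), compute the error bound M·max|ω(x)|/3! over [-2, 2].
512*sqrt(3)/729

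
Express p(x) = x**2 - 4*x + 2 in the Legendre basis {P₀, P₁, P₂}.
(7/3)P₀ + (-4)P₁ + (2/3)P₂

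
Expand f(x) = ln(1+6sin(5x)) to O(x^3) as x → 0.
30*x - 450*x**2 + O(x**3)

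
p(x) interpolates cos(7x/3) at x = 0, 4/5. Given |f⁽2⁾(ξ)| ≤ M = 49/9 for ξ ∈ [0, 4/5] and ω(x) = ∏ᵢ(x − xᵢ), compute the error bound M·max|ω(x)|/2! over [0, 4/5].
98/225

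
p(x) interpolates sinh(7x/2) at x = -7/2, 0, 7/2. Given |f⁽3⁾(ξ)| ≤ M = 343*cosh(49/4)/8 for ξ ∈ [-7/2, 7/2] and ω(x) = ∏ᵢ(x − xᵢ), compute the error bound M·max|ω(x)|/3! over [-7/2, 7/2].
117649*sqrt(3)*cosh(49/4)/1728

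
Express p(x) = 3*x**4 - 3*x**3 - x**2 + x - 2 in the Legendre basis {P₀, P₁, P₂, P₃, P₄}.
(-26/15)P₀ + (-4/5)P₁ + (22/21)P₂ + (-6/5)P₃ + (24/35)P₄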